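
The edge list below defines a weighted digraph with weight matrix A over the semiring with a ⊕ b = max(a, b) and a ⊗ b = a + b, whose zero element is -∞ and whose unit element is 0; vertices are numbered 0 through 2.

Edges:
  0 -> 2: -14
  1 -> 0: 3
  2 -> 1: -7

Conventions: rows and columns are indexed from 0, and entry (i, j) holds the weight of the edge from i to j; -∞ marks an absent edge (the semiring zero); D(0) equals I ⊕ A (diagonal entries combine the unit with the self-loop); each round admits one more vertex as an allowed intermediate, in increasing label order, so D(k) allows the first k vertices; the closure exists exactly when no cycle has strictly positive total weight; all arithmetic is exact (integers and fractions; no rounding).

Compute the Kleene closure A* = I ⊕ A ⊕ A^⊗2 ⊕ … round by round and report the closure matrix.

D(0):
  [0, -∞, -14]
  [3, 0, -∞]
  [-∞, -7, 0]
D(1):
  [0, -∞, -14]
  [3, 0, -11]
  [-∞, -7, 0]
D(2):
  [0, -∞, -14]
  [3, 0, -11]
  [-4, -7, 0]
D(3):
  [0, -21, -14]
  [3, 0, -11]
  [-4, -7, 0]
Answer: A* = [[0, -21, -14], [3, 0, -11], [-4, -7, 0]]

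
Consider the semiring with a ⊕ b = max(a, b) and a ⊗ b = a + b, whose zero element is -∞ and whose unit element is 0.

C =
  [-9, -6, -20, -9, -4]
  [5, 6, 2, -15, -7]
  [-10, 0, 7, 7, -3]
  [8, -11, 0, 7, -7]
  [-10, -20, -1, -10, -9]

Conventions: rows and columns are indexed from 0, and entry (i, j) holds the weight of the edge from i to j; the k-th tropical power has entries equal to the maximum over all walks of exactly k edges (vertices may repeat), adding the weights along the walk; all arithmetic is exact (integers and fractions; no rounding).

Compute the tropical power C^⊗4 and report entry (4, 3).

C^⊗2:
  [-1, 0, -4, -2, -13]
  [11, 12, 9, 9, 1]
  [15, 7, 14, 14, 4]
  [15, 2, 7, 14, 4]
  [-2, -1, 6, 6, -4]
C^⊗3:
  [6, 6, 3, 5, -5]
  [17, 18, 16, 16, 7]
  [22, 14, 21, 21, 11]
  [22, 9, 14, 21, 11]
  [14, 6, 13, 13, 3]
C^⊗4:
  [13, 12, 10, 12, 2]
  [24, 24, 23, 23, 13]
  [29, 21, 28, 28, 18]
  [29, 16, 21, 28, 18]
  [21, 13, 20, 20, 10]
Key observation: the optimum is the walk 4->2->2->2->3, with weight (-1) + 7 + 7 + 7 = 20.
Optimal value attained by: walk 4->2->2->2->3.
Answer: (C^⊗4)[4][3] = 20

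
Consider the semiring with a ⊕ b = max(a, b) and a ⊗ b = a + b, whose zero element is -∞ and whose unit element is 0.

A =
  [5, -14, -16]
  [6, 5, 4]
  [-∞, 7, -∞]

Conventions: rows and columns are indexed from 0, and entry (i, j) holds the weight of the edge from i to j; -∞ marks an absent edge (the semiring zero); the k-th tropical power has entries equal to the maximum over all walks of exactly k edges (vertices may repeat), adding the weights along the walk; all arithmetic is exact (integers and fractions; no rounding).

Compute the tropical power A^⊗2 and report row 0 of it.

A^⊗2:
  [10, -9, -10]
  [11, 11, 9]
  [13, 12, 11]
Answer: row 0 of A^⊗2 = [10, -9, -10]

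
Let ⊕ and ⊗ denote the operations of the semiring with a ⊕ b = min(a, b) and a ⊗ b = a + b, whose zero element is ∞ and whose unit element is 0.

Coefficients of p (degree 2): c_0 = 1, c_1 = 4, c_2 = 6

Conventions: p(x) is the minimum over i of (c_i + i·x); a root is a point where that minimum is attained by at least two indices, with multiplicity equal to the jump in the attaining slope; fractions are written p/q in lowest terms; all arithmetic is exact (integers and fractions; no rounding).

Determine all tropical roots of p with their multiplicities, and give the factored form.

hull edge (i=0, c=1) to (i=2, c=6): slope 5/2, span 2
Factored form: p(x) = 6 ⊗ (x ⊕ (-5/2)) ⊗ (x ⊕ (-5/2))
Answer: roots = -5/2 (mult 2)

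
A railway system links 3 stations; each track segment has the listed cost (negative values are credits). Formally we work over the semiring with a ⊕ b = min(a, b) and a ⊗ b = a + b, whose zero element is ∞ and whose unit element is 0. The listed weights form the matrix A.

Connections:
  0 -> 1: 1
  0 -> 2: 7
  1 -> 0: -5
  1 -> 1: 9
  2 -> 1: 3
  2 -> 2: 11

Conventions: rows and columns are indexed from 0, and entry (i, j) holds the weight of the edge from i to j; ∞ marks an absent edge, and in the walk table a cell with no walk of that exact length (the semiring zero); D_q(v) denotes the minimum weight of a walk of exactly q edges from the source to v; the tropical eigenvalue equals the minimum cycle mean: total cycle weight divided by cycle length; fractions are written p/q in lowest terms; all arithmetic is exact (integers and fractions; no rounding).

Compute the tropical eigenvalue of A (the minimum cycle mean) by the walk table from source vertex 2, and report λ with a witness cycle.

q=0: [∞, ∞, 0]
q=1: [∞, 3, 11]
q=2: [-2, 12, 22]
q=3: [7, -1, 5]
Optimal cycle mean attained by: cycle 0->1->0, total 1 + (-5), length 2.
Answer: λ = -2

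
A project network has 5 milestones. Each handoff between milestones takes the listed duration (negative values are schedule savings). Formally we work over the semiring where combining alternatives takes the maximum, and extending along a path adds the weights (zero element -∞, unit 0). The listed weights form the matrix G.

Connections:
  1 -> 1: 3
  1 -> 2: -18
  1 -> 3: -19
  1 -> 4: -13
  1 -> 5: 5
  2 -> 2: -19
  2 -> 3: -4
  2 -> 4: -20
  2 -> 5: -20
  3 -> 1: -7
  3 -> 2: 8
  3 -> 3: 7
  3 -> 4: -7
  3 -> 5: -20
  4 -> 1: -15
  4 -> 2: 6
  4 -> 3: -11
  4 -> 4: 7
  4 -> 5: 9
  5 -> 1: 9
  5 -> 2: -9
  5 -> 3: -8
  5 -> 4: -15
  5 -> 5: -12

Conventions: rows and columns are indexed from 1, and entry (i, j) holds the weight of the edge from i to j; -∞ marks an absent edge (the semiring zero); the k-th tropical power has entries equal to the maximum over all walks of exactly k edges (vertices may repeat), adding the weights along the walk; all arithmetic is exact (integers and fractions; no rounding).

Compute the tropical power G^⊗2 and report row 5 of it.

G^⊗2:
  [14, -4, -3, -6, 8]
  [-11, 4, 3, -11, -11]
  [0, 15, 14, 0, 2]
  [18, 13, 2, 14, 16]
  [12, 0, -1, -4, 14]
Answer: row 5 of G^⊗2 = [12, 0, -1, -4, 14]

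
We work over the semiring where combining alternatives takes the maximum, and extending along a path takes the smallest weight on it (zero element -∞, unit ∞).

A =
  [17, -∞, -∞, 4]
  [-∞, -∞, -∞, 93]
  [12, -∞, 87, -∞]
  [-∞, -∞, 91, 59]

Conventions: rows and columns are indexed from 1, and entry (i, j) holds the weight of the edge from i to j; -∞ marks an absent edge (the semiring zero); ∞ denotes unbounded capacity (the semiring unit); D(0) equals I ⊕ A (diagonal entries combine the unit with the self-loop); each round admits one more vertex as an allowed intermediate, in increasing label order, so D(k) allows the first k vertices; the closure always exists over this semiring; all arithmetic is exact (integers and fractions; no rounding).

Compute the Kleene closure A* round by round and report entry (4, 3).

D(0):
  [∞, -∞, -∞, 4]
  [-∞, ∞, -∞, 93]
  [12, -∞, ∞, -∞]
  [-∞, -∞, 91, ∞]
D(1):
  [∞, -∞, -∞, 4]
  [-∞, ∞, -∞, 93]
  [12, -∞, ∞, 4]
  [-∞, -∞, 91, ∞]
D(2):
  [∞, -∞, -∞, 4]
  [-∞, ∞, -∞, 93]
  [12, -∞, ∞, 4]
  [-∞, -∞, 91, ∞]
D(3):
  [∞, -∞, -∞, 4]
  [-∞, ∞, -∞, 93]
  [12, -∞, ∞, 4]
  [12, -∞, 91, ∞]
D(4):
  [∞, -∞, 4, 4]
  [12, ∞, 91, 93]
  [12, -∞, ∞, 4]
  [12, -∞, 91, ∞]
Answer: A*[4][3] = 91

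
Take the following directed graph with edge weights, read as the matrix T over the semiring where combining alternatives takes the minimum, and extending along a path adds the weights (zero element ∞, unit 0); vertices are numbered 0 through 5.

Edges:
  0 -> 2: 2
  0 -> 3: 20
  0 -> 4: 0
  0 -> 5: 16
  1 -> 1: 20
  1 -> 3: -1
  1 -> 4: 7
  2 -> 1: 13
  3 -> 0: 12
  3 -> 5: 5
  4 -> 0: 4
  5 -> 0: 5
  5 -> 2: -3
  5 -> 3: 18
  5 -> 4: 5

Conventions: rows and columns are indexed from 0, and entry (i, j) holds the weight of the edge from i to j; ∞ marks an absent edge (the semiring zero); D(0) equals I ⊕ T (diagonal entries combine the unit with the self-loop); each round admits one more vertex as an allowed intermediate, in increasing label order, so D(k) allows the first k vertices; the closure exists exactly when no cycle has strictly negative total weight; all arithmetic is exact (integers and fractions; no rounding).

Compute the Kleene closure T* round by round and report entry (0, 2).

D(0):
  [0, ∞, 2, 20, 0, 16]
  [∞, 0, ∞, -1, 7, ∞]
  [∞, 13, 0, ∞, ∞, ∞]
  [12, ∞, ∞, 0, ∞, 5]
  [4, ∞, ∞, ∞, 0, ∞]
  [5, ∞, -3, 18, 5, 0]
D(1):
  [0, ∞, 2, 20, 0, 16]
  [∞, 0, ∞, -1, 7, ∞]
  [∞, 13, 0, ∞, ∞, ∞]
  [12, ∞, 14, 0, 12, 5]
  [4, ∞, 6, 24, 0, 20]
  [5, ∞, -3, 18, 5, 0]
D(2):
  [0, ∞, 2, 20, 0, 16]
  [∞, 0, ∞, -1, 7, ∞]
  [∞, 13, 0, 12, 20, ∞]
  [12, ∞, 14, 0, 12, 5]
  [4, ∞, 6, 24, 0, 20]
  [5, ∞, -3, 18, 5, 0]
D(3):
  [0, 15, 2, 14, 0, 16]
  [∞, 0, ∞, -1, 7, ∞]
  [∞, 13, 0, 12, 20, ∞]
  [12, 27, 14, 0, 12, 5]
  [4, 19, 6, 18, 0, 20]
  [5, 10, -3, 9, 5, 0]
D(4):
  [0, 15, 2, 14, 0, 16]
  [11, 0, 13, -1, 7, 4]
  [24, 13, 0, 12, 20, 17]
  [12, 27, 14, 0, 12, 5]
  [4, 19, 6, 18, 0, 20]
  [5, 10, -3, 9, 5, 0]
D(5):
  [0, 15, 2, 14, 0, 16]
  [11, 0, 13, -1, 7, 4]
  [24, 13, 0, 12, 20, 17]
  [12, 27, 14, 0, 12, 5]
  [4, 19, 6, 18, 0, 20]
  [5, 10, -3, 9, 5, 0]
D(6):
  [0, 15, 2, 14, 0, 16]
  [9, 0, 1, -1, 7, 4]
  [22, 13, 0, 12, 20, 17]
  [10, 15, 2, 0, 10, 5]
  [4, 19, 6, 18, 0, 20]
  [5, 10, -3, 9, 5, 0]
Answer: T*[0][2] = 2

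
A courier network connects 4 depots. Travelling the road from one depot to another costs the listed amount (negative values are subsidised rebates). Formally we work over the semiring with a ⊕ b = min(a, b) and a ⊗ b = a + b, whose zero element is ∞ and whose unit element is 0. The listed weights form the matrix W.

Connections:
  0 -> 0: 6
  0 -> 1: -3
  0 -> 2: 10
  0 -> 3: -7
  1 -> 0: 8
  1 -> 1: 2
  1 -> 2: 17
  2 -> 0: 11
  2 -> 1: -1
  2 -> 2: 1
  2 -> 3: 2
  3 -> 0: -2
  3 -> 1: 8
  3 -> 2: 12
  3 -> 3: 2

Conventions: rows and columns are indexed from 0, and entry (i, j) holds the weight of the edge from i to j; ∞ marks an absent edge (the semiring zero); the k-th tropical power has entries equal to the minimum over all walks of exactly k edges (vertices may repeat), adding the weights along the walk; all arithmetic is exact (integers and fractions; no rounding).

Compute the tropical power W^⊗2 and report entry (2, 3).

W^⊗2:
  [-9, -1, 5, -5]
  [10, 4, 18, 1]
  [0, 0, 2, 3]
  [0, -5, 8, -9]
Key observation: the optimum is the walk 2->2->3, with weight 1 + 2 = 3.
Optimal value attained by: walk 2->2->3.
Answer: (W^⊗2)[2][3] = 3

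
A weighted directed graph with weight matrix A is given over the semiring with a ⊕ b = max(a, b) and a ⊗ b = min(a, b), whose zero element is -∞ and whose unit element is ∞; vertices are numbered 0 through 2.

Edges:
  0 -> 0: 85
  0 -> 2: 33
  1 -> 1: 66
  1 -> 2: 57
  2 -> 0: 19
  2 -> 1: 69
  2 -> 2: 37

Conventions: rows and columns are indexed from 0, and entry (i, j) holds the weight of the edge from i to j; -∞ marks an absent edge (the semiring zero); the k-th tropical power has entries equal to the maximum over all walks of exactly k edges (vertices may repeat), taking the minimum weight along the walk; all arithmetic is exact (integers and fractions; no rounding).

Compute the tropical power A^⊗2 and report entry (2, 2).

A^⊗2:
  [85, 33, 33]
  [19, 66, 57]
  [19, 66, 57]
Key observation: the optimum is the walk 2->1->2, with weight 69 min 57 = 57.
Optimal value attained by: walk 2->1->2.
Answer: (A^⊗2)[2][2] = 57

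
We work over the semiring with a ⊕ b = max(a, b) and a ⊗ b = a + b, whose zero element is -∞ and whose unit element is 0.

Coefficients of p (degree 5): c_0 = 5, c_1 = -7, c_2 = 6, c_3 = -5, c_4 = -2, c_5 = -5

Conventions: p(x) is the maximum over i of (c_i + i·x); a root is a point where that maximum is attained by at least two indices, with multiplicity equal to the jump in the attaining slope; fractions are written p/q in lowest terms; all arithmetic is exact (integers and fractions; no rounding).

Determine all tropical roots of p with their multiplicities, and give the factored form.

hull edge (i=0, c=5) to (i=2, c=6): slope 1/2, span 2
hull edge (i=2, c=6) to (i=5, c=-5): slope -11/3, span 3
Factored form: p(x) = -5 ⊗ (x ⊕ (-1/2)) ⊗ (x ⊕ (-1/2)) ⊗ (x ⊕ 11/3) ⊗ (x ⊕ 11/3) ⊗ (x ⊕ 11/3)
Answer: roots = -1/2 (mult 2), 11/3 (mult 3)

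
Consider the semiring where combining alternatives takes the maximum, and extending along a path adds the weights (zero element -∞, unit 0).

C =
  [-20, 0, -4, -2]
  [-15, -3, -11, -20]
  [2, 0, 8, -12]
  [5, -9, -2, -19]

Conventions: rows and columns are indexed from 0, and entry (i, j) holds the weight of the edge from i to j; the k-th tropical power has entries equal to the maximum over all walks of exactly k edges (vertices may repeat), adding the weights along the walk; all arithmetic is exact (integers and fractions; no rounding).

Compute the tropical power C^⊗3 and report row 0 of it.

C^⊗2:
  [3, -3, 4, -16]
  [-9, -6, -3, -17]
  [10, 8, 16, 0]
  [0, 5, 6, 3]
C^⊗3:
  [6, 4, 12, 1]
  [-1, -3, 5, -11]
  [18, 16, 24, 8]
  [8, 6, 14, -2]
Answer: row 0 of C^⊗3 = [6, 4, 12, 1]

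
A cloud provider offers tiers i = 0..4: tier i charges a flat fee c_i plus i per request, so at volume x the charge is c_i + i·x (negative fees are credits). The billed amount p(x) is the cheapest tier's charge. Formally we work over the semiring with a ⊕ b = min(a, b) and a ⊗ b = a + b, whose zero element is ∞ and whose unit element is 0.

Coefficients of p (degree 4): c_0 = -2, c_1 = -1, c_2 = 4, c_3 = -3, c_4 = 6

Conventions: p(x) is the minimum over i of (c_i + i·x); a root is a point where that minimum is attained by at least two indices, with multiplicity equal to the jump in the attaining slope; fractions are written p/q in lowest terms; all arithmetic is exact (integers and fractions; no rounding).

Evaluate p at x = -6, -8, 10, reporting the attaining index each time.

p(-6) = min(-2+0·(-6)=-2, -1+1·(-6)=-7, 4+2·(-6)=-8, -3+3·(-6)=-21, 6+4·(-6)=-18) = -21 (attained by i=3)
p(-8) = min(-2+0·(-8)=-2, -1+1·(-8)=-9, 4+2·(-8)=-12, -3+3·(-8)=-27, 6+4·(-8)=-26) = -27 (attained by i=3)
p(10) = min(-2+0·10=-2, -1+1·10=9, 4+2·10=24, -3+3·10=27, 6+4·10=46) = -2 (attained by i=0)
Answer: p(-6) = -21; p(-8) = -27; p(10) = -2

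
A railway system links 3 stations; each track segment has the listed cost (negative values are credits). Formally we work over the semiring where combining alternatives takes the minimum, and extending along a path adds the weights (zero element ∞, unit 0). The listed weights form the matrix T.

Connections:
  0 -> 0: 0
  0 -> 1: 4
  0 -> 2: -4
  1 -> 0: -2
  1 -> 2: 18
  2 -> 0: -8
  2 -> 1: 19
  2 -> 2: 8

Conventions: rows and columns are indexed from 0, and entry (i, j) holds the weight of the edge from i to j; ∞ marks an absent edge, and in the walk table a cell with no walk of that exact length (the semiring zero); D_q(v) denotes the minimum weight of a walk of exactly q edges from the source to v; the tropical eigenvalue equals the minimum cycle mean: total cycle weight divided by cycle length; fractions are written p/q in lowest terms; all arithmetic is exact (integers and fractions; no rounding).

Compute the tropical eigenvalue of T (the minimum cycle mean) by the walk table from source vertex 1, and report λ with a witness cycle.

q=0: [∞, 0, ∞]
q=1: [-2, ∞, 18]
q=2: [-2, 2, -6]
q=3: [-14, 2, -6]
Optimal cycle mean attained by: cycle 0->2->0, total (-4) + (-8), length 2.
Answer: λ = -6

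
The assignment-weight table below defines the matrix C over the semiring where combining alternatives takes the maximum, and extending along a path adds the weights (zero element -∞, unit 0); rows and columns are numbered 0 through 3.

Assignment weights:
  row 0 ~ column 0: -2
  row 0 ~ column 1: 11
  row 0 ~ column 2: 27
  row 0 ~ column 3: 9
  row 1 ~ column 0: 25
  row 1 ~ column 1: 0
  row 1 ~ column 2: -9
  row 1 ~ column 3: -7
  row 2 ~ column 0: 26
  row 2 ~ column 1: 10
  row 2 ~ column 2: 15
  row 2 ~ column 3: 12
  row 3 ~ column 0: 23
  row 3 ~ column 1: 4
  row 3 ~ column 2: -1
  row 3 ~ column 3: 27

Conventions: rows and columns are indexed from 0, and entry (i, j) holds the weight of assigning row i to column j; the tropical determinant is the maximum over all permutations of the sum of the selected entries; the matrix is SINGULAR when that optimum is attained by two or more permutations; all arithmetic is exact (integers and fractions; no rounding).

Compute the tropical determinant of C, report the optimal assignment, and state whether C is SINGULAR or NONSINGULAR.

σ = (0, 1, 2, 3): (-2) + 0 + 15 + 27 = 40
σ = (0, 1, 3, 2): (-2) + 0 + 12 + (-1) = 9
σ = (0, 2, 1, 3): (-2) + (-9) + 10 + 27 = 26
σ = (0, 2, 3, 1): (-2) + (-9) + 12 + 4 = 5
σ = (0, 3, 1, 2): (-2) + (-7) + 10 + (-1) = 0
σ = (0, 3, 2, 1): (-2) + (-7) + 15 + 4 = 10
σ = (1, 0, 2, 3): 11 + 25 + 15 + 27 = 78
σ = (1, 0, 3, 2): 11 + 25 + 12 + (-1) = 47
σ = (1, 2, 0, 3): 11 + (-9) + 26 + 27 = 55
σ = (1, 2, 3, 0): 11 + (-9) + 12 + 23 = 37
σ = (1, 3, 0, 2): 11 + (-7) + 26 + (-1) = 29
σ = (1, 3, 2, 0): 11 + (-7) + 15 + 23 = 42
σ = (2, 0, 1, 3): 27 + 25 + 10 + 27 = 89
σ = (2, 0, 3, 1): 27 + 25 + 12 + 4 = 68
σ = (2, 1, 0, 3): 27 + 0 + 26 + 27 = 80
σ = (2, 1, 3, 0): 27 + 0 + 12 + 23 = 62
σ = (2, 3, 0, 1): 27 + (-7) + 26 + 4 = 50
σ = (2, 3, 1, 0): 27 + (-7) + 10 + 23 = 53
σ = (3, 0, 1, 2): 9 + 25 + 10 + (-1) = 43
σ = (3, 0, 2, 1): 9 + 25 + 15 + 4 = 53
σ = (3, 1, 0, 2): 9 + 0 + 26 + (-1) = 34
σ = (3, 1, 2, 0): 9 + 0 + 15 + 23 = 47
σ = (3, 2, 0, 1): 9 + (-9) + 26 + 4 = 30
σ = (3, 2, 1, 0): 9 + (-9) + 10 + 23 = 33
Optimal value attained by: σ = (2, 0, 1, 3).
Answer: det⊕(C) = 89; verdict: NONSINGULAR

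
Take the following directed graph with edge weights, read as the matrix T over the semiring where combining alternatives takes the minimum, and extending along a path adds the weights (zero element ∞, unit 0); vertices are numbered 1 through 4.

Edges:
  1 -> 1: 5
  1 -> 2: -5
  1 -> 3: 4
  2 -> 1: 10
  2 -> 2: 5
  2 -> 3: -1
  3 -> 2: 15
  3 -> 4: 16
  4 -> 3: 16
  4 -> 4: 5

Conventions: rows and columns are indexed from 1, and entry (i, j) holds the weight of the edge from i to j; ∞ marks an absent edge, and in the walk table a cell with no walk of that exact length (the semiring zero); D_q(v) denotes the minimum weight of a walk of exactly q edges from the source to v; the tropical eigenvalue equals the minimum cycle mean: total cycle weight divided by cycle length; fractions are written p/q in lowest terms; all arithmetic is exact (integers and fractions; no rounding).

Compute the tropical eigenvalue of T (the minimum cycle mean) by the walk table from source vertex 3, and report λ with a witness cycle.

q=0: [∞, ∞, 0, ∞]
q=1: [∞, 15, ∞, 16]
q=2: [25, 20, 14, 21]
q=3: [30, 20, 19, 26]
q=4: [30, 25, 19, 31]
Optimal cycle mean attained by: cycle 1->2->1, total (-5) + 10, length 2.
Answer: λ = 5/2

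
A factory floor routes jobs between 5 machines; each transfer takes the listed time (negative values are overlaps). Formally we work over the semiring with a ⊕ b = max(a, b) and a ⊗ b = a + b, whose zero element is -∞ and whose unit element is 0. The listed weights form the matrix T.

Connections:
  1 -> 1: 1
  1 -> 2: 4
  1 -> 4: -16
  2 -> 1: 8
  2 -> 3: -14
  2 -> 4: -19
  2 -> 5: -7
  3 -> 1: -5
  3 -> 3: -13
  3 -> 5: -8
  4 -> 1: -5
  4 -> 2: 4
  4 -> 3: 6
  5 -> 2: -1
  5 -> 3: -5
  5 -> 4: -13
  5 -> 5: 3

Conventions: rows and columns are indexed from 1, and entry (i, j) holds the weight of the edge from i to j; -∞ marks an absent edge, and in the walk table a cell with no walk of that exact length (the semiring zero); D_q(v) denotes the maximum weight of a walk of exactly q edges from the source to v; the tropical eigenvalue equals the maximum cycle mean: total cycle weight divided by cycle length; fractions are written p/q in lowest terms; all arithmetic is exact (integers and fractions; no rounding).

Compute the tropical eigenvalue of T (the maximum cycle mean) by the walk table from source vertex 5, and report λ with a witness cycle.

q=0: [-∞, -∞, -∞, -∞, 0]
q=1: [-∞, -1, -5, -13, 3]
q=2: [7, 2, -2, -10, 6]
q=3: [10, 11, 1, -7, 9]
q=4: [19, 14, 4, -4, 12]
q=5: [22, 23, 7, 3, 15]
Optimal cycle mean attained by: cycle 1->2->1, total 4 + 8, length 2.
Answer: λ = 6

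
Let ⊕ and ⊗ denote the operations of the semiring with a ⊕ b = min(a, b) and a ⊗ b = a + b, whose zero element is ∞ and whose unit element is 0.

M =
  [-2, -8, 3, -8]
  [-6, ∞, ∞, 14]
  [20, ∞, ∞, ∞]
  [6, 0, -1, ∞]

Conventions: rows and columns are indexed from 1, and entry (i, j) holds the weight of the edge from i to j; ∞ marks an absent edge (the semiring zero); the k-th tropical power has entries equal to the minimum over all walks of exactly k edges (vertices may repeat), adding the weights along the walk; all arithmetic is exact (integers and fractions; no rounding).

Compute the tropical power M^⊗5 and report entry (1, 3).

M^⊗2:
  [-14, -10, -9, -10]
  [-8, -14, -3, -14]
  [18, 12, 23, 12]
  [-6, -2, 9, -2]
M^⊗3:
  [-16, -22, -11, -22]
  [-20, -16, -15, -16]
  [6, 10, 11, 10]
  [-8, -14, -3, -14]
M^⊗4:
  [-28, -24, -23, -24]
  [-22, -28, -17, -28]
  [4, -2, 9, -2]
  [-20, -16, -15, -16]
M^⊗5:
  [-30, -36, -25, -36]
  [-34, -30, -29, -30]
  [-8, -4, -3, -4]
  [-22, -28, -17, -28]
Key observation: the optimum is the walk 1->1->2->1->4->3, with weight (-2) + (-8) + (-6) + (-8) + (-1) = -25.
Optimal value attained by: walk 1->1->2->1->4->3.
Answer: (M^⊗5)[1][3] = -25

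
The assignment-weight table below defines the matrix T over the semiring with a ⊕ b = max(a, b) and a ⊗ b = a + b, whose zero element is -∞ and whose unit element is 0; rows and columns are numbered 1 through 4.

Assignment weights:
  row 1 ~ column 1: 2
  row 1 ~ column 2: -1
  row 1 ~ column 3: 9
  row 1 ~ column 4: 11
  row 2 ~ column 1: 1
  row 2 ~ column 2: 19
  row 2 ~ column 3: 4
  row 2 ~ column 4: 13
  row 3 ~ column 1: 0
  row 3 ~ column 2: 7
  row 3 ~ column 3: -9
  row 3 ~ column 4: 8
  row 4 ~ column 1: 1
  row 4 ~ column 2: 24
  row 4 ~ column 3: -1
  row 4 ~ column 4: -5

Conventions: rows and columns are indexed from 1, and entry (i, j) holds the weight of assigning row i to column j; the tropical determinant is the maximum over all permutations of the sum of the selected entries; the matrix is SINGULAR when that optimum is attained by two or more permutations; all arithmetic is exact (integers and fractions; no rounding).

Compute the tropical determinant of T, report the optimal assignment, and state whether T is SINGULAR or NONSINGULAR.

σ = (1, 2, 3, 4): 2 + 19 + (-9) + (-5) = 7
σ = (1, 2, 4, 3): 2 + 19 + 8 + (-1) = 28
σ = (1, 3, 2, 4): 2 + 4 + 7 + (-5) = 8
σ = (1, 3, 4, 2): 2 + 4 + 8 + 24 = 38
σ = (1, 4, 2, 3): 2 + 13 + 7 + (-1) = 21
σ = (1, 4, 3, 2): 2 + 13 + (-9) + 24 = 30
σ = (2, 1, 3, 4): (-1) + 1 + (-9) + (-5) = -14
σ = (2, 1, 4, 3): (-1) + 1 + 8 + (-1) = 7
σ = (2, 3, 1, 4): (-1) + 4 + 0 + (-5) = -2
σ = (2, 3, 4, 1): (-1) + 4 + 8 + 1 = 12
σ = (2, 4, 1, 3): (-1) + 13 + 0 + (-1) = 11
σ = (2, 4, 3, 1): (-1) + 13 + (-9) + 1 = 4
σ = (3, 1, 2, 4): 9 + 1 + 7 + (-5) = 12
σ = (3, 1, 4, 2): 9 + 1 + 8 + 24 = 42
σ = (3, 2, 1, 4): 9 + 19 + 0 + (-5) = 23
σ = (3, 2, 4, 1): 9 + 19 + 8 + 1 = 37
σ = (3, 4, 1, 2): 9 + 13 + 0 + 24 = 46
σ = (3, 4, 2, 1): 9 + 13 + 7 + 1 = 30
σ = (4, 1, 2, 3): 11 + 1 + 7 + (-1) = 18
σ = (4, 1, 3, 2): 11 + 1 + (-9) + 24 = 27
σ = (4, 2, 1, 3): 11 + 19 + 0 + (-1) = 29
σ = (4, 2, 3, 1): 11 + 19 + (-9) + 1 = 22
σ = (4, 3, 1, 2): 11 + 4 + 0 + 24 = 39
σ = (4, 3, 2, 1): 11 + 4 + 7 + 1 = 23
Optimal value attained by: σ = (3, 4, 1, 2).
Answer: det⊕(T) = 46; verdict: NONSINGULAR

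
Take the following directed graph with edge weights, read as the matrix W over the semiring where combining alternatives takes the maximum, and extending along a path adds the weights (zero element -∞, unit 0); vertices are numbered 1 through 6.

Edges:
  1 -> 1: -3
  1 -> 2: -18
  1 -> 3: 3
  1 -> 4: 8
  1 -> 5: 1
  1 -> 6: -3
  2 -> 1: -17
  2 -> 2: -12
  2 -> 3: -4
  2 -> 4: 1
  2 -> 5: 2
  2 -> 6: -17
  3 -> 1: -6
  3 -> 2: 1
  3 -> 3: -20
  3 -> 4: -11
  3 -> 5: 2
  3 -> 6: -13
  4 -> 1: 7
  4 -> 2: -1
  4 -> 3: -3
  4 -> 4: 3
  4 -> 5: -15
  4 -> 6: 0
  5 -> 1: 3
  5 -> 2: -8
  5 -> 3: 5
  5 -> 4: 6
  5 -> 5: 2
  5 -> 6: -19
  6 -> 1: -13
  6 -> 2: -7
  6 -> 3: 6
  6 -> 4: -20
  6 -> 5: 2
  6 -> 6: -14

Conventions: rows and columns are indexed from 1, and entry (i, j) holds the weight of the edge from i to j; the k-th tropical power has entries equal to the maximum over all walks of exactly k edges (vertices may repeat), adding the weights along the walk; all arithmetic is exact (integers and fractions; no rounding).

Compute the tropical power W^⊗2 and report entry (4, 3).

W^⊗2:
  [15, 7, 6, 11, 5, 8]
  [8, 0, 7, 8, 4, 1]
  [5, -6, 7, 8, 4, -9]
  [10, 2, 10, 15, 8, 4]
  [13, 6, 7, 11, 7, 6]
  [5, 7, 7, 8, 8, -7]
Key observation: the optimum is the walk 4->1->3, with weight 7 + 3 = 10.
Optimal value attained by: walk 4->1->3.
Answer: (W^⊗2)[4][3] = 10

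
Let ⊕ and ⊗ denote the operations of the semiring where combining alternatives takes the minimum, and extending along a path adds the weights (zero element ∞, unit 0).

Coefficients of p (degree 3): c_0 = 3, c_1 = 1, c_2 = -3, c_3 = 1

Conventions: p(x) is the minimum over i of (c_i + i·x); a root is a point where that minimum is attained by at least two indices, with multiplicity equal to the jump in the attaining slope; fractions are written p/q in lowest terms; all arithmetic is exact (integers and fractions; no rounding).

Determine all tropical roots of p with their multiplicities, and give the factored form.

hull edge (i=0, c=3) to (i=2, c=-3): slope -3, span 2
hull edge (i=2, c=-3) to (i=3, c=1): slope 4, span 1
Factored form: p(x) = 1 ⊗ (x ⊕ (-4)) ⊗ (x ⊕ 3) ⊗ (x ⊕ 3)
Answer: roots = -4 (mult 1), 3 (mult 2)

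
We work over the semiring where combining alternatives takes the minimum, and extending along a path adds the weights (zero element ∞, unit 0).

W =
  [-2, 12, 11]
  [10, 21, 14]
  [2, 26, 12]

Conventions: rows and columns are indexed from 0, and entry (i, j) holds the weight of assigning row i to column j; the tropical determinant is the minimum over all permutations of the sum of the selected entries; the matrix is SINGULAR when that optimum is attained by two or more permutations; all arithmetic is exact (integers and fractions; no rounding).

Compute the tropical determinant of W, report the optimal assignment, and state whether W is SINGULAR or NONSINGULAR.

σ = (0, 1, 2): (-2) + 21 + 12 = 31
σ = (0, 2, 1): (-2) + 14 + 26 = 38
σ = (1, 0, 2): 12 + 10 + 12 = 34
σ = (1, 2, 0): 12 + 14 + 2 = 28
σ = (2, 0, 1): 11 + 10 + 26 = 47
σ = (2, 1, 0): 11 + 21 + 2 = 34
Optimal value attained by: σ = (1, 2, 0).
Answer: det⊕(W) = 28; verdict: NONSINGULAR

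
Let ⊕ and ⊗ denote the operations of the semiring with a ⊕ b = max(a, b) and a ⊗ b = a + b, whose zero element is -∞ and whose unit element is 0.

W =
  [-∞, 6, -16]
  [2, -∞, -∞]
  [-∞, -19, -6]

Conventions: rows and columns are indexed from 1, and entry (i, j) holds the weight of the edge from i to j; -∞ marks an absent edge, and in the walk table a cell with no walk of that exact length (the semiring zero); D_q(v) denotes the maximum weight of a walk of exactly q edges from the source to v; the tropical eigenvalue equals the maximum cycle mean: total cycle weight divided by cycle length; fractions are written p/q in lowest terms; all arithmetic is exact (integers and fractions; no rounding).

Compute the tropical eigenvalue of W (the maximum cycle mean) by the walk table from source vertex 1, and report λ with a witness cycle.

q=0: [0, -∞, -∞]
q=1: [-∞, 6, -16]
q=2: [8, -35, -22]
q=3: [-33, 14, -8]
Optimal cycle mean attained by: cycle 1->2->1, total 6 + 2, length 2.
Answer: λ = 4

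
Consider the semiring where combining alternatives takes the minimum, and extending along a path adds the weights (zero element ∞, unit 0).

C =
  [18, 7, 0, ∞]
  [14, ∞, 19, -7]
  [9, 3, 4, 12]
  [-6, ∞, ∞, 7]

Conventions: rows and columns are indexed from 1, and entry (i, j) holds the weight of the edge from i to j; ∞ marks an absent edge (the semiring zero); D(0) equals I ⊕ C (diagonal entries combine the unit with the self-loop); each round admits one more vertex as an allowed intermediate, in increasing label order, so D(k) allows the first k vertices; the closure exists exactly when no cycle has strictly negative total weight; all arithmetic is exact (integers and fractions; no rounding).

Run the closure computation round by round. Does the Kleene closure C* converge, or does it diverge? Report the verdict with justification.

D(0):
  [0, 7, 0, ∞]
  [14, 0, 19, -7]
  [9, 3, 0, 12]
  [-6, ∞, ∞, 0]
D(1):
  [0, 7, 0, ∞]
  [14, 0, 14, -7]
  [9, 3, 0, 12]
  [-6, 1, -6, 0]
Detection: at round 2, diagonal entry (4, 4) turns strictly negative.
Key observation: the cycle 4->1->2->4 has total weight (-6) + 7 + (-7), which is strictly negative.
Answer: DIVERGES — negative cycle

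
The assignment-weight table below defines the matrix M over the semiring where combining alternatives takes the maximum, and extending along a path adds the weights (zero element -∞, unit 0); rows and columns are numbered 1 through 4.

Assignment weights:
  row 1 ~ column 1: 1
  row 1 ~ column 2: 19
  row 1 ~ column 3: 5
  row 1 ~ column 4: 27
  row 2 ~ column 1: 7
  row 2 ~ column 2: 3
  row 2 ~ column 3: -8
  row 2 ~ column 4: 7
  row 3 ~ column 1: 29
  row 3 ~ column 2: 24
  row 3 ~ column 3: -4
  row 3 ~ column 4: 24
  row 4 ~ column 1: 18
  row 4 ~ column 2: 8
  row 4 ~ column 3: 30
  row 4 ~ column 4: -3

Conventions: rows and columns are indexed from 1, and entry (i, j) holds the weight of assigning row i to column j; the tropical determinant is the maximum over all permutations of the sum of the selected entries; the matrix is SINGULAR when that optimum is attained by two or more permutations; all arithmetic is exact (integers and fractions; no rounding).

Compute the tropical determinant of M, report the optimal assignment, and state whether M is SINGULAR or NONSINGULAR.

σ = (1, 2, 3, 4): 1 + 3 + (-4) + (-3) = -3
σ = (1, 2, 4, 3): 1 + 3 + 24 + 30 = 58
σ = (1, 3, 2, 4): 1 + (-8) + 24 + (-3) = 14
σ = (1, 3, 4, 2): 1 + (-8) + 24 + 8 = 25
σ = (1, 4, 2, 3): 1 + 7 + 24 + 30 = 62
σ = (1, 4, 3, 2): 1 + 7 + (-4) + 8 = 12
σ = (2, 1, 3, 4): 19 + 7 + (-4) + (-3) = 19
σ = (2, 1, 4, 3): 19 + 7 + 24 + 30 = 80
σ = (2, 3, 1, 4): 19 + (-8) + 29 + (-3) = 37
σ = (2, 3, 4, 1): 19 + (-8) + 24 + 18 = 53
σ = (2, 4, 1, 3): 19 + 7 + 29 + 30 = 85
σ = (2, 4, 3, 1): 19 + 7 + (-4) + 18 = 40
σ = (3, 1, 2, 4): 5 + 7 + 24 + (-3) = 33
σ = (3, 1, 4, 2): 5 + 7 + 24 + 8 = 44
σ = (3, 2, 1, 4): 5 + 3 + 29 + (-3) = 34
σ = (3, 2, 4, 1): 5 + 3 + 24 + 18 = 50
σ = (3, 4, 1, 2): 5 + 7 + 29 + 8 = 49
σ = (3, 4, 2, 1): 5 + 7 + 24 + 18 = 54
σ = (4, 1, 2, 3): 27 + 7 + 24 + 30 = 88
σ = (4, 1, 3, 2): 27 + 7 + (-4) + 8 = 38
σ = (4, 2, 1, 3): 27 + 3 + 29 + 30 = 89
σ = (4, 2, 3, 1): 27 + 3 + (-4) + 18 = 44
σ = (4, 3, 1, 2): 27 + (-8) + 29 + 8 = 56
σ = (4, 3, 2, 1): 27 + (-8) + 24 + 18 = 61
Optimal value attained by: σ = (4, 2, 1, 3).
Answer: det⊕(M) = 89; verdict: NONSINGULAR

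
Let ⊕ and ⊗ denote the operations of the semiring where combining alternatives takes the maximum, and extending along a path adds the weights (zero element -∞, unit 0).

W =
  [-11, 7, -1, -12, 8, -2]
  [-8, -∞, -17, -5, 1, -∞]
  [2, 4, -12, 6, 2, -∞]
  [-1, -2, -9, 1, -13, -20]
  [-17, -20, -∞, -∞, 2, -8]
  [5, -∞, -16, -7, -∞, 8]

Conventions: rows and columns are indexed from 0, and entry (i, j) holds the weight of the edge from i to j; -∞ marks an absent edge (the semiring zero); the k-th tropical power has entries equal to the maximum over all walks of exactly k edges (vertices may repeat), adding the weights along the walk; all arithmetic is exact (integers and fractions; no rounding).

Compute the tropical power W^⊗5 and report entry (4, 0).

W^⊗2:
  [3, 3, -10, 5, 10, 6]
  [-6, -1, -9, -4, 3, -7]
  [5, 9, 1, 7, 10, 0]
  [0, 6, -2, 2, 7, -3]
  [-3, -10, -18, -15, 4, 0]
  [13, 12, 4, 1, 13, 16]
W^⊗3:
  [11, 10, 2, 6, 12, 14]
  [-2, 1, -7, -3, 5, 1]
  [6, 12, 4, 8, 13, 8]
  [2, 7, -1, 4, 9, 5]
  [5, 4, -4, -7, 6, 8]
  [21, 20, 12, 10, 21, 24]
W^⊗4:
  [19, 18, 10, 8, 19, 22]
  [6, 5, -3, -1, 7, 9]
  [13, 13, 5, 10, 15, 16]
  [10, 9, 1, 5, 11, 13]
  [13, 12, 4, 2, 13, 16]
  [29, 28, 20, 18, 29, 32]
W^⊗5:
  [27, 26, 18, 16, 27, 30]
  [14, 13, 5, 3, 14, 17]
  [21, 20, 12, 11, 21, 24]
  [18, 17, 9, 7, 18, 21]
  [21, 20, 12, 10, 21, 24]
  [37, 36, 28, 26, 37, 40]
Key observation: the optimum is the walk 4->5->5->5->5->0, with weight (-8) + 8 + 8 + 8 + 5 = 21.
Optimal value attained by: walk 4->5->5->5->5->0.
Answer: (W^⊗5)[4][0] = 21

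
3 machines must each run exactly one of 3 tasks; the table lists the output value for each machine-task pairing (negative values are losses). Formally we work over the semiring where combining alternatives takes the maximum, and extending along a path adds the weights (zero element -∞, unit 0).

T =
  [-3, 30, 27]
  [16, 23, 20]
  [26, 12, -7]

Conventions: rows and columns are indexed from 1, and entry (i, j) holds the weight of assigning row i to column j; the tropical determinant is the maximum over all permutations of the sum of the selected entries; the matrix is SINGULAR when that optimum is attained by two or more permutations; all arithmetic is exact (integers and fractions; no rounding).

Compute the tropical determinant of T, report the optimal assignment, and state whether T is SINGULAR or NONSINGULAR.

σ = (1, 2, 3): (-3) + 23 + (-7) = 13
σ = (1, 3, 2): (-3) + 20 + 12 = 29
σ = (2, 1, 3): 30 + 16 + (-7) = 39
σ = (2, 3, 1): 30 + 20 + 26 = 76
σ = (3, 1, 2): 27 + 16 + 12 = 55
σ = (3, 2, 1): 27 + 23 + 26 = 76
Optimal value attained by: σ = (2, 3, 1).
Answer: det⊕(T) = 76; verdict: SINGULAR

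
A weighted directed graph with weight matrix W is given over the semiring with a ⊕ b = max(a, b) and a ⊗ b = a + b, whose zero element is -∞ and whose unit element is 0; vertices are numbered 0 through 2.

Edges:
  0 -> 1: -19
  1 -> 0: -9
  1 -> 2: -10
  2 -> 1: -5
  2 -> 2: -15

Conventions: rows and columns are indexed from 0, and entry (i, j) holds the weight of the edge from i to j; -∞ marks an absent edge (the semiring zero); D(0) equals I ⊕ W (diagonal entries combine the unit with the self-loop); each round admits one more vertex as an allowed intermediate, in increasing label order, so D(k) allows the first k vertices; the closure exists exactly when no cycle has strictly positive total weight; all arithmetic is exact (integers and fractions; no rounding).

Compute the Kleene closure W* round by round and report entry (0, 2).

D(0):
  [0, -19, -∞]
  [-9, 0, -10]
  [-∞, -5, 0]
D(1):
  [0, -19, -∞]
  [-9, 0, -10]
  [-∞, -5, 0]
D(2):
  [0, -19, -29]
  [-9, 0, -10]
  [-14, -5, 0]
D(3):
  [0, -19, -29]
  [-9, 0, -10]
  [-14, -5, 0]
Answer: W*[0][2] = -29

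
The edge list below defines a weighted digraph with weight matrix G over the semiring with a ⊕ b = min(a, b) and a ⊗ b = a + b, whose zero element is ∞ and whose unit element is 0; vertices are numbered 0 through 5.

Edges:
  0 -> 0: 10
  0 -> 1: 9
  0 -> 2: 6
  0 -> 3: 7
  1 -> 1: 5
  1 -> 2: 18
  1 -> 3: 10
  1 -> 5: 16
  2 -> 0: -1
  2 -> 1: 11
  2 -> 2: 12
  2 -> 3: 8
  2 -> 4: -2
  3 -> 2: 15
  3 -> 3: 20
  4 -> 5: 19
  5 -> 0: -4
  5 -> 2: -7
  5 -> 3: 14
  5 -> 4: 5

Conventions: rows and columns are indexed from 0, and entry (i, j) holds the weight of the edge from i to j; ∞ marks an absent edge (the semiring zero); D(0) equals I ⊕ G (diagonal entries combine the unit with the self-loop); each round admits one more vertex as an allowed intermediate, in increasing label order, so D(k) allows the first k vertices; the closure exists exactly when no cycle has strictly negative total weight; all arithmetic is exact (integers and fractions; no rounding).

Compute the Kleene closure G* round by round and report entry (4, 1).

D(0):
  [0, 9, 6, 7, ∞, ∞]
  [∞, 0, 18, 10, ∞, 16]
  [-1, 11, 0, 8, -2, ∞]
  [∞, ∞, 15, 0, ∞, ∞]
  [∞, ∞, ∞, ∞, 0, 19]
  [-4, ∞, -7, 14, 5, 0]
D(1):
  [0, 9, 6, 7, ∞, ∞]
  [∞, 0, 18, 10, ∞, 16]
  [-1, 8, 0, 6, -2, ∞]
  [∞, ∞, 15, 0, ∞, ∞]
  [∞, ∞, ∞, ∞, 0, 19]
  [-4, 5, -7, 3, 5, 0]
D(2):
  [0, 9, 6, 7, ∞, 25]
  [∞, 0, 18, 10, ∞, 16]
  [-1, 8, 0, 6, -2, 24]
  [∞, ∞, 15, 0, ∞, ∞]
  [∞, ∞, ∞, ∞, 0, 19]
  [-4, 5, -7, 3, 5, 0]
D(3):
  [0, 9, 6, 7, 4, 25]
  [17, 0, 18, 10, 16, 16]
  [-1, 8, 0, 6, -2, 24]
  [14, 23, 15, 0, 13, 39]
  [∞, ∞, ∞, ∞, 0, 19]
  [-8, 1, -7, -1, -9, 0]
D(4):
  [0, 9, 6, 7, 4, 25]
  [17, 0, 18, 10, 16, 16]
  [-1, 8, 0, 6, -2, 24]
  [14, 23, 15, 0, 13, 39]
  [∞, ∞, ∞, ∞, 0, 19]
  [-8, 1, -7, -1, -9, 0]
D(5):
  [0, 9, 6, 7, 4, 23]
  [17, 0, 18, 10, 16, 16]
  [-1, 8, 0, 6, -2, 17]
  [14, 23, 15, 0, 13, 32]
  [∞, ∞, ∞, ∞, 0, 19]
  [-8, 1, -7, -1, -9, 0]
D(6):
  [0, 9, 6, 7, 4, 23]
  [8, 0, 9, 10, 7, 16]
  [-1, 8, 0, 6, -2, 17]
  [14, 23, 15, 0, 13, 32]
  [11, 20, 12, 18, 0, 19]
  [-8, 1, -7, -1, -9, 0]
Answer: G*[4][1] = 20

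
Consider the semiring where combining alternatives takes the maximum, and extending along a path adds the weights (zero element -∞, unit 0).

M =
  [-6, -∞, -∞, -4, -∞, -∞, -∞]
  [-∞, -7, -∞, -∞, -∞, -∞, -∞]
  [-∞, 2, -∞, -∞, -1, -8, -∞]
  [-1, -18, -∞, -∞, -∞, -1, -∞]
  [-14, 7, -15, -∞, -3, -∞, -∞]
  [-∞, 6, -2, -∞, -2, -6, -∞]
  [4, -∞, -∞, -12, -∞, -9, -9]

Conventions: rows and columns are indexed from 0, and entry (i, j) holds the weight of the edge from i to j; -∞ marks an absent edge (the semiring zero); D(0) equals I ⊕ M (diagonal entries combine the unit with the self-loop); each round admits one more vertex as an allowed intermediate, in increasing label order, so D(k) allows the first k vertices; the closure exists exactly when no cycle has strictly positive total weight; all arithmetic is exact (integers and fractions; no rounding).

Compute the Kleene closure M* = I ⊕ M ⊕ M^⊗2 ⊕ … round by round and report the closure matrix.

D(0):
  [0, -∞, -∞, -4, -∞, -∞, -∞]
  [-∞, 0, -∞, -∞, -∞, -∞, -∞]
  [-∞, 2, 0, -∞, -1, -8, -∞]
  [-1, -18, -∞, 0, -∞, -1, -∞]
  [-14, 7, -15, -∞, 0, -∞, -∞]
  [-∞, 6, -2, -∞, -2, 0, -∞]
  [4, -∞, -∞, -12, -∞, -9, 0]
D(1):
  [0, -∞, -∞, -4, -∞, -∞, -∞]
  [-∞, 0, -∞, -∞, -∞, -∞, -∞]
  [-∞, 2, 0, -∞, -1, -8, -∞]
  [-1, -18, -∞, 0, -∞, -1, -∞]
  [-14, 7, -15, -18, 0, -∞, -∞]
  [-∞, 6, -2, -∞, -2, 0, -∞]
  [4, -∞, -∞, 0, -∞, -9, 0]
D(2):
  [0, -∞, -∞, -4, -∞, -∞, -∞]
  [-∞, 0, -∞, -∞, -∞, -∞, -∞]
  [-∞, 2, 0, -∞, -1, -8, -∞]
  [-1, -18, -∞, 0, -∞, -1, -∞]
  [-14, 7, -15, -18, 0, -∞, -∞]
  [-∞, 6, -2, -∞, -2, 0, -∞]
  [4, -∞, -∞, 0, -∞, -9, 0]
D(3):
  [0, -∞, -∞, -4, -∞, -∞, -∞]
  [-∞, 0, -∞, -∞, -∞, -∞, -∞]
  [-∞, 2, 0, -∞, -1, -8, -∞]
  [-1, -18, -∞, 0, -∞, -1, -∞]
  [-14, 7, -15, -18, 0, -23, -∞]
  [-∞, 6, -2, -∞, -2, 0, -∞]
  [4, -∞, -∞, 0, -∞, -9, 0]
D(4):
  [0, -22, -∞, -4, -∞, -5, -∞]
  [-∞, 0, -∞, -∞, -∞, -∞, -∞]
  [-∞, 2, 0, -∞, -1, -8, -∞]
  [-1, -18, -∞, 0, -∞, -1, -∞]
  [-14, 7, -15, -18, 0, -19, -∞]
  [-∞, 6, -2, -∞, -2, 0, -∞]
  [4, -18, -∞, 0, -∞, -1, 0]
D(5):
  [0, -22, -∞, -4, -∞, -5, -∞]
  [-∞, 0, -∞, -∞, -∞, -∞, -∞]
  [-15, 6, 0, -19, -1, -8, -∞]
  [-1, -18, -∞, 0, -∞, -1, -∞]
  [-14, 7, -15, -18, 0, -19, -∞]
  [-16, 6, -2, -20, -2, 0, -∞]
  [4, -18, -∞, 0, -∞, -1, 0]
D(6):
  [0, 1, -7, -4, -7, -5, -∞]
  [-∞, 0, -∞, -∞, -∞, -∞, -∞]
  [-15, 6, 0, -19, -1, -8, -∞]
  [-1, 5, -3, 0, -3, -1, -∞]
  [-14, 7, -15, -18, 0, -19, -∞]
  [-16, 6, -2, -20, -2, 0, -∞]
  [4, 5, -3, 0, -3, -1, 0]
D(7):
  [0, 1, -7, -4, -7, -5, -∞]
  [-∞, 0, -∞, -∞, -∞, -∞, -∞]
  [-15, 6, 0, -19, -1, -8, -∞]
  [-1, 5, -3, 0, -3, -1, -∞]
  [-14, 7, -15, -18, 0, -19, -∞]
  [-16, 6, -2, -20, -2, 0, -∞]
  [4, 5, -3, 0, -3, -1, 0]
Answer: M* = [[0, 1, -7, -4, -7, -5, -∞], [-∞, 0, -∞, -∞, -∞, -∞, -∞], [-15, 6, 0, -19, -1, -8, -∞], [-1, 5, -3, 0, -3, -1, -∞], [-14, 7, -15, -18, 0, -19, -∞], [-16, 6, -2, -20, -2, 0, -∞], [4, 5, -3, 0, -3, -1, 0]]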